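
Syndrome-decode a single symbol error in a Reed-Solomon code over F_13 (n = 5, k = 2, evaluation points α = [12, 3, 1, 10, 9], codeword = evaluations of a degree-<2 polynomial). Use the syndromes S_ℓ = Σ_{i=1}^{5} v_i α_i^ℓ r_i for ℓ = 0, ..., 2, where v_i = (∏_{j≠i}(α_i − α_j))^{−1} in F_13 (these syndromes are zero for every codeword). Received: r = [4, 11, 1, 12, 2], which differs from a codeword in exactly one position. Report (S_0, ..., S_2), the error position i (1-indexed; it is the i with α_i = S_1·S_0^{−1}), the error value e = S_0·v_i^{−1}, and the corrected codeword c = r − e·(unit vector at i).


S = (11, 6, 8), error at position 4, error magnitude e = 5, c = [4, 11, 1, 7, 2].

Step 1: column multipliers v_i = (∏_{j≠i}(α_i − α_j))^{−1} mod 13.
  i = 1 (α = 12): (12−3)(12−1)(12−10)(12−9) = 9·11·2·3 = 594 ≡ 9, so v_1 = 9^{−1} = 3 (mod 13).
  i = 2 (α = 3): (3−12)(3−1)(3−10)(3−9) = (−9)·2·(−7)·(−6) = −756 ≡ 11, so v_2 = 11^{−1} = 6 (mod 13).
  i = 3 (α = 1): (1−12)(1−3)(1−10)(1−9) = (−11)·(−2)·(−9)·(−8) = 1584 ≡ 11, so v_3 = 11^{−1} = 6 (mod 13).
  i = 4 (α = 10): (10−12)(10−3)(10−1)(10−9) = (−2)·7·9·1 = −126 ≡ 4, so v_4 = 4^{−1} = 10 (mod 13).
  i = 5 (α = 9): (9−12)(9−3)(9−1)(9−10) = (−3)·6·8·(−1) = 144 ≡ 1, so v_5 = 1^{−1} = 1 (mod 13).
  v = [3, 6, 6, 10, 1].
Step 2: syndromes of r = [4, 11, 1, 12, 2] (all sums mod 13).
  S_0 = Σ v_i r_i = 3·4 + 6·11 + 6·1 + 10·12 + 1·2 = 206 ≡ 11.
  S_1 = Σ v_i α_i r_i = 3·12·4 + 6·3·11 + 6·1·1 + 10·10·12 + 1·9·2 = 1566 ≡ 6.
  α_i^2 mod 13 = [1, 9, 1, 9, 3].
  S_2 = Σ v_i α_i^2 r_i = 3·1·4 + 6·9·11 + 6·1·1 + 10·9·12 + 1·3·2 = 1698 ≡ 8.
  S = (11, 6, 8) ≠ 0, so r is not a codeword (an error is present).
Step 3: locate the error. For a single error e at position i, S_ℓ = v_i·e·α_i^ℓ, so α_err = S_1/S_0.
  S_0^{−1} = 11^{−1} = 6 (mod 13), so α_err = 6·6 = 36 ≡ 10 = α_4. Error position i = 4.
  Consistency check: S_2/S_1 = 8·11 = 88 ≡ 10 = α_err ✓ (single-error assumption holds).
Step 4: error magnitude e = S_0/v_4 = S_0·∏_{j≠4}(α_4 − α_j) = 11·4 = 44 ≡ 5 (mod 13).
Step 5: correct position 4: c_4 = r_4 − e = 12 − 5 ≡ 7 (mod 13). Hence c = [4, 11, 1, 7, 2].
  Check: interpolating c through the α_i gives m(x) = 9 + 5·x (degree < 2) with m(α_i) = c_i for every i, so c is indeed a codeword.


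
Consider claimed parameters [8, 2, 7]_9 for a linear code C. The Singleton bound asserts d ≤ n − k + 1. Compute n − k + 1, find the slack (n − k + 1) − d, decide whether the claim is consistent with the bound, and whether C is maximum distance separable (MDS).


Singleton RHS = n − k + 1 = 7, slack = 0, bound satisfied, MDS.

Singleton bound: d ≤ n − k + 1.
Here n = 8, k = 2, so n − k + 1 = 7.
Given d = 7, check d ≤ 7: YES.
Slack = (n − k + 1) − d = 0.
The code is MDS (slack = 0).
Description: the claimed parameters are [8, 2, 7]_9; such a code would be MDS (meets Singleton bound).


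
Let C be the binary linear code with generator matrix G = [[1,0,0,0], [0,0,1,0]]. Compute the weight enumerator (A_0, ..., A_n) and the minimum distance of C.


Weight distribution: A_0 = 1, A_1 = 2, A_2 = 1. Minimum distance d = 1.

Enumerate all 2^2 = 4 messages m ∈ F_2^2.
For each, compute codeword c = mG in F_2^4, then tally its weight.
  m = 00 → c = 0000, weight = 0.
  m = 10 → c = 1000, weight = 1.
  m = 01 → c = 0010, weight = 1.
  m = 11 → c = 1010, weight = 2.
Tally weights:
  weight 0: 1 codewords.
  weight 1: 2 codewords.
  weight 2: 1 codewords.
Minimum distance d = smallest w > 0 with A_w > 0 = 1.
Sanity: Σ A_w = 4 = 2^2 = 4 ✓.


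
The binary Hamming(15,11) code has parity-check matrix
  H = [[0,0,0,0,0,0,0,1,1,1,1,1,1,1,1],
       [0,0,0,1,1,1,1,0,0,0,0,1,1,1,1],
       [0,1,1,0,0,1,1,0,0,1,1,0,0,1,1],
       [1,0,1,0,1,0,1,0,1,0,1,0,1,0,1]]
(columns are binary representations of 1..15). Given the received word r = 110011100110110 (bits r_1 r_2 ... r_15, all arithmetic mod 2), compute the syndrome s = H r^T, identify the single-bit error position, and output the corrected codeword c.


s = (0, 1, 0, 1)^T, error position = 5, corrected codeword c = 110001100110110

Compute s = H r^T mod 2 one row at a time:
  s_1 = 0 + 0 + 1 + 1 + 0 + 1 + 1 + 0 = 4 ≡ 0 (mod 2).
  s_2 = 0 + 1 + 1 + 1 + 0 + 1 + 1 + 0 = 5 ≡ 1 (mod 2).
  s_3 = 1 + 0 + 1 + 1 + 1 + 1 + 1 + 0 = 6 ≡ 0 (mod 2).
  s_4 = 1 + 0 + 1 + 1 + 0 + 1 + 1 + 0 = 5 ≡ 1 (mod 2).
s = (0, 1, 0, 1)^T — this equals column 5 of H (binary 0101), so error is at position 5.
Correct: flip bit 5 of r = 110011100110110 to get c = 110001100110110.


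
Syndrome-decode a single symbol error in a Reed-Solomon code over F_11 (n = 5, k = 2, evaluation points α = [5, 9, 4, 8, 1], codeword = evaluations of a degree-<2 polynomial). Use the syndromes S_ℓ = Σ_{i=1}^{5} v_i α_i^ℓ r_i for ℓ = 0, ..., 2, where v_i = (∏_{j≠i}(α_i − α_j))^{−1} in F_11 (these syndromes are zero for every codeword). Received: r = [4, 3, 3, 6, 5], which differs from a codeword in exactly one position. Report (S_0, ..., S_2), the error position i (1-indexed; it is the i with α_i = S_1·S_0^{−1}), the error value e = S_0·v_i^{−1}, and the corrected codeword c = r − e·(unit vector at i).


S = (3, 1, 4), error at position 3, error magnitude e = 7, c = [4, 3, 7, 6, 5].

Step 1: column multipliers v_i = (∏_{j≠i}(α_i − α_j))^{−1} mod 11.
  i = 1 (α = 5): (5−9)(5−4)(5−8)(5−1) = (−4)·1·(−3)·4 = 48 ≡ 4, so v_1 = 4^{−1} = 3 (mod 11).
  i = 2 (α = 9): (9−5)(9−4)(9−8)(9−1) = 4·5·1·8 = 160 ≡ 6, so v_2 = 6^{−1} = 2 (mod 11).
  i = 3 (α = 4): (4−5)(4−9)(4−8)(4−1) = (−1)·(−5)·(−4)·3 = −60 ≡ 6, so v_3 = 6^{−1} = 2 (mod 11).
  i = 4 (α = 8): (8−5)(8−9)(8−4)(8−1) = 3·(−1)·4·7 = −84 ≡ 4, so v_4 = 4^{−1} = 3 (mod 11).
  i = 5 (α = 1): (1−5)(1−9)(1−4)(1−8) = (−4)·(−8)·(−3)·(−7) = 672 ≡ 1, so v_5 = 1^{−1} = 1 (mod 11).
  v = [3, 2, 2, 3, 1].
Step 2: syndromes of r = [4, 3, 3, 6, 5] (all sums mod 11).
  S_0 = Σ v_i r_i = 3·4 + 2·3 + 2·3 + 3·6 + 1·5 = 47 ≡ 3.
  S_1 = Σ v_i α_i r_i = 3·5·4 + 2·9·3 + 2·4·3 + 3·8·6 + 1·1·5 = 287 ≡ 1.
  α_i^2 mod 11 = [3, 4, 5, 9, 1].
  S_2 = Σ v_i α_i^2 r_i = 3·3·4 + 2·4·3 + 2·5·3 + 3·9·6 + 1·1·5 = 257 ≡ 4.
  S = (3, 1, 4) ≠ 0, so r is not a codeword (an error is present).
Step 3: locate the error. For a single error e at position i, S_ℓ = v_i·e·α_i^ℓ, so α_err = S_1/S_0.
  S_0^{−1} = 3^{−1} = 4 (mod 11), so α_err = 1·4 = 4 ≡ 4 = α_3. Error position i = 3.
  Consistency check: S_2/S_1 = 4·1 = 4 ≡ 4 = α_err ✓ (single-error assumption holds).
Step 4: error magnitude e = S_0/v_3 = S_0·∏_{j≠3}(α_3 − α_j) = 3·6 = 18 ≡ 7 (mod 11).
Step 5: correct position 3: c_3 = r_3 − e = 3 − 7 ≡ 7 (mod 11). Hence c = [4, 3, 7, 6, 5].
  Check: interpolating c through the α_i gives m(x) = 8 + 8·x (degree < 2) with m(α_i) = c_i for every i, so c is indeed a codeword.


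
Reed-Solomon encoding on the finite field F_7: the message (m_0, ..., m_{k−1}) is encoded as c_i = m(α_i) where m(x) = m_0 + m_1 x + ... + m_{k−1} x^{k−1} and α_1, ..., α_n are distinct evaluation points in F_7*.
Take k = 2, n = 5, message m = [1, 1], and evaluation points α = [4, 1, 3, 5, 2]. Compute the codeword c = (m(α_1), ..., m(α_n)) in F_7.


c = [5, 2, 4, 6, 3]

Message polynomial: m(x) = 1 + 1·x (mod 7).
For each evaluation point α_i, compute m(α_i) mod 7:
  α_1 = 4: Horner steps 1 → 5, so m(4) = 5.
  α_2 = 1: Horner steps 1 → 2, so m(1) = 2.
  α_3 = 3: Horner steps 1 → 4, so m(3) = 4.
  α_4 = 5: Horner steps 1 → 6, so m(5) = 6.
  α_5 = 2: Horner steps 1 → 3, so m(2) = 3.
Codeword c = [5, 2, 4, 6, 3] ∈ F_7^5.


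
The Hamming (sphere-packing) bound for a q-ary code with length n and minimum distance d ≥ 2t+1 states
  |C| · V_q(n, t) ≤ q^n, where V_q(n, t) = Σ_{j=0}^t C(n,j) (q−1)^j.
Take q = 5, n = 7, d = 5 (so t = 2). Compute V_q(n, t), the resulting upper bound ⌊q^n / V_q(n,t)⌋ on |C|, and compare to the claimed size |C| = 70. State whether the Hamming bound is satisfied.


V_q(n, t) = 365, q^n = 78125, Hamming bound = 214, |C| = 70 ≤ bound (satisfied).

Step 1: Compute V_q(n, t) = Σ_{j=0}^2 C(n, j) (q−1)^j.
  j = 0: C(7,0)·(4)^0 = 1·1 = 1.
  j = 1: C(7,1)·(4)^1 = 7·4 = 28.
  j = 2: C(7,2)·(4)^2 = 21·16 = 336.
  V_q(n, t) = 1 + 28 + 336 = 365.
Step 2: q^n = 5^7 = 78125.
Step 3: Hamming bound ⌊q^n / V_q(n,t)⌋ = ⌊78125/365⌋ = 214.
Step 4: Compare |C| = 70 to 214: satisfied.
The claimed |C| lies below the Hamming bound.


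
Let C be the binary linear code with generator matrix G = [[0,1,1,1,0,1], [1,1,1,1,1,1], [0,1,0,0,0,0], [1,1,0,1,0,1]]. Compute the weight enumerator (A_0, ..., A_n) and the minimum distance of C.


Weight distribution: A_0 = 1, A_1 = 1, A_2 = 3, A_3 = 6, A_4 = 3, A_5 = 1, A_6 = 1. Minimum distance d = 1.

Enumerate all 2^4 = 16 messages m ∈ F_2^4.
For each, compute codeword c = mG in F_2^6, then tally its weight.
  m = 0000 → c = 000000, weight = 0.
  m = 1000 → c = 011101, weight = 4.
  m = 0100 → c = 111111, weight = 6.
  m = 1100 → c = 100010, weight = 2.
  m = 0010 → c = 010000, weight = 1.
  m = 1010 → c = 001101, weight = 3.
  m = 0110 → c = 101111, weight = 5.
  m = 1110 → c = 110010, weight = 3.
  m = 0001 → c = 110101, weight = 4.
  m = 1001 → c = 101000, weight = 2.
  m = 0101 → c = 001010, weight = 2.
  m = 1101 → c = 010111, weight = 4.
  m = 0011 → c = 100101, weight = 3.
  m = 1011 → c = 111000, weight = 3.
  m = 0111 → c = 011010, weight = 3.
  m = 1111 → c = 000111, weight = 3.
Tally weights:
  weight 0: 1 codewords.
  weight 1: 1 codewords.
  weight 2: 3 codewords.
  weight 3: 6 codewords.
  weight 4: 3 codewords.
  weight 5: 1 codewords.
  weight 6: 1 codewords.
Minimum distance d = smallest w > 0 with A_w > 0 = 1.
Sanity: Σ A_w = 16 = 2^4 = 16 ✓.


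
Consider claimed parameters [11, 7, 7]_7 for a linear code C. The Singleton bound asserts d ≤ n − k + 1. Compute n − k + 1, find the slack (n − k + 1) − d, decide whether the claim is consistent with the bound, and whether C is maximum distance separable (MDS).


Singleton RHS = n − k + 1 = 5, slack = -2, bound violated (no such code; not MDS).

Singleton bound: d ≤ n − k + 1.
Here n = 11, k = 7, so n − k + 1 = 5.
Given d = 7, check d ≤ 5: NO.
Slack = (n − k + 1) − d = -2.
The slack is negative: d = 7 exceeds n − k + 1 = 5 by 2, so the Singleton bound is violated and no linear [11, 7, 7]_7 code can exist. In particular it is not MDS (MDS requires d = n − k + 1 exactly).
Description: the claimed parameters are [11, 7, 7]_7; such a code would be impossible (violates the Singleton bound).


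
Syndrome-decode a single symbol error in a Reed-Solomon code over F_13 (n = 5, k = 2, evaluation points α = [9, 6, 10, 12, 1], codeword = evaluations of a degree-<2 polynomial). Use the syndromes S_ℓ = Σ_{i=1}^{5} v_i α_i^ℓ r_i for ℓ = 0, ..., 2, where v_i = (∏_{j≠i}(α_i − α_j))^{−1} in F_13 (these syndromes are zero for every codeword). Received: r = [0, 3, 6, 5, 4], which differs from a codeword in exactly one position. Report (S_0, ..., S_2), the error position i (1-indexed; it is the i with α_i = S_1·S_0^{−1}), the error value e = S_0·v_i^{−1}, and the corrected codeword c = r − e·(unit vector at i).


S = (2, 12, 7), error at position 2, error magnitude e = 8, c = [0, 8, 6, 5, 4].

Step 1: column multipliers v_i = (∏_{j≠i}(α_i − α_j))^{−1} mod 13.
  i = 1 (α = 9): (9−6)(9−10)(9−12)(9−1) = 3·(−1)·(−3)·8 = 72 ≡ 7, so v_1 = 7^{−1} = 2 (mod 13).
  i = 2 (α = 6): (6−9)(6−10)(6−12)(6−1) = (−3)·(−4)·(−6)·5 = −360 ≡ 4, so v_2 = 4^{−1} = 10 (mod 13).
  i = 3 (α = 10): (10−9)(10−6)(10−12)(10−1) = 1·4·(−2)·9 = −72 ≡ 6, so v_3 = 6^{−1} = 11 (mod 13).
  i = 4 (α = 12): (12−9)(12−6)(12−10)(12−1) = 3·6·2·11 = 396 ≡ 6, so v_4 = 6^{−1} = 11 (mod 13).
  i = 5 (α = 1): (1−9)(1−6)(1−10)(1−12) = (−8)·(−5)·(−9)·(−11) = 3960 ≡ 8, so v_5 = 8^{−1} = 5 (mod 13).
  v = [2, 10, 11, 11, 5].
Step 2: syndromes of r = [0, 3, 6, 5, 4] (all sums mod 13).
  S_0 = Σ v_i r_i = 2·0 + 10·3 + 11·6 + 11·5 + 5·4 = 171 ≡ 2.
  S_1 = Σ v_i α_i r_i = 2·9·0 + 10·6·3 + 11·10·6 + 11·12·5 + 5·1·4 = 1520 ≡ 12.
  α_i^2 mod 13 = [3, 10, 9, 1, 1].
  S_2 = Σ v_i α_i^2 r_i = 2·3·0 + 10·10·3 + 11·9·6 + 11·1·5 + 5·1·4 = 969 ≡ 7.
  S = (2, 12, 7) ≠ 0, so r is not a codeword (an error is present).
Step 3: locate the error. For a single error e at position i, S_ℓ = v_i·e·α_i^ℓ, so α_err = S_1/S_0.
  S_0^{−1} = 2^{−1} = 7 (mod 13), so α_err = 12·7 = 84 ≡ 6 = α_2. Error position i = 2.
  Consistency check: S_2/S_1 = 7·12 = 84 ≡ 6 = α_err ✓ (single-error assumption holds).
Step 4: error magnitude e = S_0/v_2 = S_0·∏_{j≠2}(α_2 − α_j) = 2·4 = 8 ≡ 8 (mod 13).
Step 5: correct position 2: c_2 = r_2 − e = 3 − 8 ≡ 8 (mod 13). Hence c = [0, 8, 6, 5, 4].
  Check: interpolating c through the α_i gives m(x) = 11 + 6·x (degree < 2) with m(α_i) = c_i for every i, so c is indeed a codeword.


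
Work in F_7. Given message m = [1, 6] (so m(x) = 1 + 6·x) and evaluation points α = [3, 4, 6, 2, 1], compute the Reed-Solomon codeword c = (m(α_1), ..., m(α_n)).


c = [5, 4, 2, 6, 0]

Message polynomial: m(x) = 1 + 6·x (mod 7).
For each evaluation point α_i, compute m(α_i) mod 7:
  α_1 = 3: Horner steps 6 → 5, so m(3) = 5.
  α_2 = 4: Horner steps 6 → 4, so m(4) = 4.
  α_3 = 6: Horner steps 6 → 2, so m(6) = 2.
  α_4 = 2: Horner steps 6 → 6, so m(2) = 6.
  α_5 = 1: Horner steps 6 → 0, so m(1) = 0.
Codeword c = [5, 4, 2, 6, 0] ∈ F_7^5.


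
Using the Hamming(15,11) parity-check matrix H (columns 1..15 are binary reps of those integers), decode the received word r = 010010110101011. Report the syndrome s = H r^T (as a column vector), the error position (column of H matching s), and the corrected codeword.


s = (1, 1, 1, 1)^T, error position = 15, corrected codeword c = 010010110101010

Compute s = H r^T mod 2 one row at a time:
  s_1 = 1 + 0 + 1 + 0 + 1 + 0 + 1 + 1 = 5 ≡ 1 (mod 2).
  s_2 = 0 + 1 + 0 + 1 + 1 + 0 + 1 + 1 = 5 ≡ 1 (mod 2).
  s_3 = 1 + 0 + 0 + 1 + 1 + 0 + 1 + 1 = 5 ≡ 1 (mod 2).
  s_4 = 0 + 0 + 1 + 1 + 0 + 0 + 0 + 1 = 3 ≡ 1 (mod 2).
s = (1, 1, 1, 1)^T — this equals column 15 of H (binary 1111), so error is at position 15.
Correct: flip bit 15 of r = 010010110101011 to get c = 010010110101010.


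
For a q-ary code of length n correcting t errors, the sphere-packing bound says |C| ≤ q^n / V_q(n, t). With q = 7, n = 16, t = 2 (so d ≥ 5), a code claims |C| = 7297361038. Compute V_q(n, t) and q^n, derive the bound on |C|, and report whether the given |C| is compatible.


V_q(n, t) = 4417, q^n = 33232930569601, Hamming bound = 7523869270, |C| = 7297361038 ≤ bound (satisfied).

Step 1: Compute V_q(n, t) = Σ_{j=0}^2 C(n, j) (q−1)^j.
  j = 0: C(16,0)·(6)^0 = 1·1 = 1.
  j = 1: C(16,1)·(6)^1 = 16·6 = 96.
  j = 2: C(16,2)·(6)^2 = 120·36 = 4320.
  V_q(n, t) = 1 + 96 + 4320 = 4417.
Step 2: q^n = 7^16 = 33232930569601.
Step 3: Hamming bound ⌊q^n / V_q(n,t)⌋ = ⌊33232930569601/4417⌋ = 7523869270.
Step 4: Compare |C| = 7297361038 to 7523869270: satisfied.
The claimed |C| lies below the Hamming bound.


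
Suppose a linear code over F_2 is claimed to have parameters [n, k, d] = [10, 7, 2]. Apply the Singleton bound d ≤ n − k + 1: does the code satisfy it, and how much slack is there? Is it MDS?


Singleton RHS = n − k + 1 = 4, slack = 2, bound satisfied, not MDS.

Singleton bound: d ≤ n − k + 1.
Here n = 10, k = 7, so n − k + 1 = 4.
Given d = 2, check d ≤ 4: YES.
Slack = (n − k + 1) − d = 2.
The code is NOT MDS (slack = 2 > 0).
Description: the claimed parameters are [10, 7, 2]_2; such a code would be non-MDS.


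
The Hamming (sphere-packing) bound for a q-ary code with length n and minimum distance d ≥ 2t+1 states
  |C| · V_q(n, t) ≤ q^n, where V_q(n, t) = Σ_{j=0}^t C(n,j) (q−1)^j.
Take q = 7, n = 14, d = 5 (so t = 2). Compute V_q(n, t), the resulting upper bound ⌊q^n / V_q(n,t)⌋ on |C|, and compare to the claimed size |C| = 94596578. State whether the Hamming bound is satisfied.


V_q(n, t) = 3361, q^n = 678223072849, Hamming bound = 201792047, |C| = 94596578 ≤ bound (satisfied).

Step 1: Compute V_q(n, t) = Σ_{j=0}^2 C(n, j) (q−1)^j.
  j = 0: C(14,0)·(6)^0 = 1·1 = 1.
  j = 1: C(14,1)·(6)^1 = 14·6 = 84.
  j = 2: C(14,2)·(6)^2 = 91·36 = 3276.
  V_q(n, t) = 1 + 84 + 3276 = 3361.
Step 2: q^n = 7^14 = 678223072849.
Step 3: Hamming bound ⌊q^n / V_q(n,t)⌋ = ⌊678223072849/3361⌋ = 201792047.
Step 4: Compare |C| = 94596578 to 201792047: satisfied.
The claimed |C| lies below the Hamming bound.


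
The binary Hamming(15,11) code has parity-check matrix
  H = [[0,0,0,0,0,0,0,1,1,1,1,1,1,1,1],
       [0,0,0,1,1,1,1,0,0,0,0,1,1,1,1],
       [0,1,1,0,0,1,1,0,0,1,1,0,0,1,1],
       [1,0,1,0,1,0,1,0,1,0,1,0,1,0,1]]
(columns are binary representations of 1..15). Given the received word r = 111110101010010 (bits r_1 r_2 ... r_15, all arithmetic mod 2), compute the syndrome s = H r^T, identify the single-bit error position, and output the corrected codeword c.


s = (1, 0, 1, 0)^T, error position = 10, corrected codeword c = 111110101110010

Compute s = H r^T mod 2 one row at a time:
  s_1 = 0 + 1 + 0 + 1 + 0 + 0 + 1 + 0 = 3 ≡ 1 (mod 2).
  s_2 = 1 + 1 + 0 + 1 + 0 + 0 + 1 + 0 = 4 ≡ 0 (mod 2).
  s_3 = 1 + 1 + 0 + 1 + 0 + 1 + 1 + 0 = 5 ≡ 1 (mod 2).
  s_4 = 1 + 1 + 1 + 1 + 1 + 1 + 0 + 0 = 6 ≡ 0 (mod 2).
s = (1, 0, 1, 0)^T — this equals column 10 of H (binary 1010), so error is at position 10.
Correct: flip bit 10 of r = 111110101010010 to get c = 111110101110010.


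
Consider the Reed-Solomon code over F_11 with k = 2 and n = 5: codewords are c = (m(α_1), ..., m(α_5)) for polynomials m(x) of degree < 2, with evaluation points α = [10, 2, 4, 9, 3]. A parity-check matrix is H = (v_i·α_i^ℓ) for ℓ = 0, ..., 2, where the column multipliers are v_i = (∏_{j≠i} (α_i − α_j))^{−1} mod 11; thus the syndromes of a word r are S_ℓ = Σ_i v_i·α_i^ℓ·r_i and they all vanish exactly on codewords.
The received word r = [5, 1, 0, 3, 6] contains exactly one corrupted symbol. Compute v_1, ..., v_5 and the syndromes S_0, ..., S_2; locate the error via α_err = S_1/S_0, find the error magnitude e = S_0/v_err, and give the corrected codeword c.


S = (5, 6, 5), error at position 1, error magnitude e = 8, c = [8, 1, 0, 3, 6].

Step 1: column multipliers v_i = (∏_{j≠i}(α_i − α_j))^{−1} mod 11.
  i = 1 (α = 10): (10−2)(10−4)(10−9)(10−3) = 8·6·1·7 = 336 ≡ 6, so v_1 = 6^{−1} = 2 (mod 11).
  i = 2 (α = 2): (2−10)(2−4)(2−9)(2−3) = (−8)·(−2)·(−7)·(−1) = 112 ≡ 2, so v_2 = 2^{−1} = 6 (mod 11).
  i = 3 (α = 4): (4−10)(4−2)(4−9)(4−3) = (−6)·2·(−5)·1 = 60 ≡ 5, so v_3 = 5^{−1} = 9 (mod 11).
  i = 4 (α = 9): (9−10)(9−2)(9−4)(9−3) = (−1)·7·5·6 = −210 ≡ 10, so v_4 = 10^{−1} = 10 (mod 11).
  i = 5 (α = 3): (3−10)(3−2)(3−4)(3−9) = (−7)·1·(−1)·(−6) = −42 ≡ 2, so v_5 = 2^{−1} = 6 (mod 11).
  v = [2, 6, 9, 10, 6].
Step 2: syndromes of r = [5, 1, 0, 3, 6] (all sums mod 11).
  S_0 = Σ v_i r_i = 2·5 + 6·1 + 9·0 + 10·3 + 6·6 = 82 ≡ 5.
  S_1 = Σ v_i α_i r_i = 2·10·5 + 6·2·1 + 9·4·0 + 10·9·3 + 6·3·6 = 490 ≡ 6.
  α_i^2 mod 11 = [1, 4, 5, 4, 9].
  S_2 = Σ v_i α_i^2 r_i = 2·1·5 + 6·4·1 + 9·5·0 + 10·4·3 + 6·9·6 = 478 ≡ 5.
  S = (5, 6, 5) ≠ 0, so r is not a codeword (an error is present).
Step 3: locate the error. For a single error e at position i, S_ℓ = v_i·e·α_i^ℓ, so α_err = S_1/S_0.
  S_0^{−1} = 5^{−1} = 9 (mod 11), so α_err = 6·9 = 54 ≡ 10 = α_1. Error position i = 1.
  Consistency check: S_2/S_1 = 5·2 = 10 ≡ 10 = α_err ✓ (single-error assumption holds).
Step 4: error magnitude e = S_0/v_1 = S_0·∏_{j≠1}(α_1 − α_j) = 5·6 = 30 ≡ 8 (mod 11).
Step 5: correct position 1: c_1 = r_1 − e = 5 − 8 ≡ 8 (mod 11). Hence c = [8, 1, 0, 3, 6].
  Check: interpolating c through the α_i gives m(x) = 2 + 5·x (degree < 2) with m(α_i) = c_i for every i, so c is indeed a codeword.


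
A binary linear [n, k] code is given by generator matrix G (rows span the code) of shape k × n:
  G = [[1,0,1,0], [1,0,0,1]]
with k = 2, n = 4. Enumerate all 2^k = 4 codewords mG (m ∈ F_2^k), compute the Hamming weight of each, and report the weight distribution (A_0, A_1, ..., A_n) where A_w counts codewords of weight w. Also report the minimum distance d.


Weight distribution: A_0 = 1, A_2 = 3. Minimum distance d = 2.

Enumerate all 2^2 = 4 messages m ∈ F_2^2.
For each, compute codeword c = mG in F_2^4, then tally its weight.
  m = 00 → c = 0000, weight = 0.
  m = 10 → c = 1010, weight = 2.
  m = 01 → c = 1001, weight = 2.
  m = 11 → c = 0011, weight = 2.
Tally weights:
  weight 0: 1 codewords.
  weight 2: 3 codewords.
Minimum distance d = smallest w > 0 with A_w > 0 = 2.
Sanity: Σ A_w = 4 = 2^2 = 4 ✓.


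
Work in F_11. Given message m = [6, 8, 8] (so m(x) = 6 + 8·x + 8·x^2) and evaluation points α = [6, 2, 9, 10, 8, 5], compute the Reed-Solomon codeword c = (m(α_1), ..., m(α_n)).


c = [1, 10, 0, 6, 10, 4]

Message polynomial: m(x) = 6 + 8·x + 8·x^2 (mod 11).
For each evaluation point α_i, compute m(α_i) mod 11:
  α_1 = 6: Horner steps 8 → 1 → 1, so m(6) = 1.
  α_2 = 2: Horner steps 8 → 2 → 10, so m(2) = 10.
  α_3 = 9: Horner steps 8 → 3 → 0, so m(9) = 0.
  α_4 = 10: Horner steps 8 → 0 → 6, so m(10) = 6.
  α_5 = 8: Horner steps 8 → 6 → 10, so m(8) = 10.
  α_6 = 5: Horner steps 8 → 4 → 4, so m(5) = 4.
Codeword c = [1, 10, 0, 6, 10, 4] ∈ F_11^6.


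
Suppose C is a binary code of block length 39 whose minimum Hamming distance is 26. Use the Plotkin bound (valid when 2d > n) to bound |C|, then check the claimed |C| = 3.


Plotkin bound M ≤ 4; given |C| = 3 ≤ bound (satisfied).

Check applicability: 2d = 52, n = 39.
2d − n = 13 > 0, so Plotkin applies.
Compute d/(2d−n) = 26/13 ≈ 2.0000.
⌊d/(2d−n)⌋ = 2.
Plotkin bound: M ≤ 2·2 = 4.
Given |C| = 3, check: satisfied.
This |C| is below the Plotkin bound.


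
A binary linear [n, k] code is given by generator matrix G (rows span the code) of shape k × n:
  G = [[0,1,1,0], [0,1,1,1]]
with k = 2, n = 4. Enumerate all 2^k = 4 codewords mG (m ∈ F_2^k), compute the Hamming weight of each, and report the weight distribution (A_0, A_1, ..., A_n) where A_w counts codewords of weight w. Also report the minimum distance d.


Weight distribution: A_0 = 1, A_1 = 1, A_2 = 1, A_3 = 1. Minimum distance d = 1.

Enumerate all 2^2 = 4 messages m ∈ F_2^2.
For each, compute codeword c = mG in F_2^4, then tally its weight.
  m = 00 → c = 0000, weight = 0.
  m = 10 → c = 0110, weight = 2.
  m = 01 → c = 0111, weight = 3.
  m = 11 → c = 0001, weight = 1.
Tally weights:
  weight 0: 1 codewords.
  weight 1: 1 codewords.
  weight 2: 1 codewords.
  weight 3: 1 codewords.
Minimum distance d = smallest w > 0 with A_w > 0 = 1.
Sanity: Σ A_w = 4 = 2^2 = 4 ✓.


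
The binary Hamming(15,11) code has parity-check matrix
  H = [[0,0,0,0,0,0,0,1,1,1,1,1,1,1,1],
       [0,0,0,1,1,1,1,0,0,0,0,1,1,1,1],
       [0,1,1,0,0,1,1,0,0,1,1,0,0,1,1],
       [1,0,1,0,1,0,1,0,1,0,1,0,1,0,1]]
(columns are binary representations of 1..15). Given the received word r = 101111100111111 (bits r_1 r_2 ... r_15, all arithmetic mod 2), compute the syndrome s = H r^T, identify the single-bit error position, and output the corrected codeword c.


s = (0, 0, 1, 1)^T, error position = 3, corrected codeword c = 100111100111111

Compute s = H r^T mod 2 one row at a time:
  s_1 = 0 + 0 + 1 + 1 + 1 + 1 + 1 + 1 = 6 ≡ 0 (mod 2).
  s_2 = 1 + 1 + 1 + 1 + 1 + 1 + 1 + 1 = 8 ≡ 0 (mod 2).
  s_3 = 0 + 1 + 1 + 1 + 1 + 1 + 1 + 1 = 7 ≡ 1 (mod 2).
  s_4 = 1 + 1 + 1 + 1 + 0 + 1 + 1 + 1 = 7 ≡ 1 (mod 2).
s = (0, 0, 1, 1)^T — this equals column 3 of H (binary 0011), so error is at position 3.
Correct: flip bit 3 of r = 101111100111111 to get c = 100111100111111.


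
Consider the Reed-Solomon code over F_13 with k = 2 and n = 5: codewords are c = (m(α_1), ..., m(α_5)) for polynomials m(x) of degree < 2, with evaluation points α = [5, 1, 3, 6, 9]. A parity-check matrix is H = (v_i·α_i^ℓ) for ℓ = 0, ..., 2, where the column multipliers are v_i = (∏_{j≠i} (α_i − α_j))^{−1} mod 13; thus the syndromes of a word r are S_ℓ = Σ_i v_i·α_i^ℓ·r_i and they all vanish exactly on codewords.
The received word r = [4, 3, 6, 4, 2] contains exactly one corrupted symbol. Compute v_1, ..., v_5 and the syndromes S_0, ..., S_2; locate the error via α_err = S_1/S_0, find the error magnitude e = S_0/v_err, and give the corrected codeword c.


S = (10, 11, 3), error at position 1, error magnitude e = 8, c = [9, 3, 6, 4, 2].

Step 1: column multipliers v_i = (∏_{j≠i}(α_i − α_j))^{−1} mod 13.
  i = 1 (α = 5): (5−1)(5−3)(5−6)(5−9) = 4·2·(−1)·(−4) = 32 ≡ 6, so v_1 = 6^{−1} = 11 (mod 13).
  i = 2 (α = 1): (1−5)(1−3)(1−6)(1−9) = (−4)·(−2)·(−5)·(−8) = 320 ≡ 8, so v_2 = 8^{−1} = 5 (mod 13).
  i = 3 (α = 3): (3−5)(3−1)(3−6)(3−9) = (−2)·2·(−3)·(−6) = −72 ≡ 6, so v_3 = 6^{−1} = 11 (mod 13).
  i = 4 (α = 6): (6−5)(6−1)(6−3)(6−9) = 1·5·3·(−3) = −45 ≡ 7, so v_4 = 7^{−1} = 2 (mod 13).
  i = 5 (α = 9): (9−5)(9−1)(9−3)(9−6) = 4·8·6·3 = 576 ≡ 4, so v_5 = 4^{−1} = 10 (mod 13).
  v = [11, 5, 11, 2, 10].
Step 2: syndromes of r = [4, 3, 6, 4, 2] (all sums mod 13).
  S_0 = Σ v_i r_i = 11·4 + 5·3 + 11·6 + 2·4 + 10·2 = 153 ≡ 10.
  S_1 = Σ v_i α_i r_i = 11·5·4 + 5·1·3 + 11·3·6 + 2·6·4 + 10·9·2 = 661 ≡ 11.
  α_i^2 mod 13 = [12, 1, 9, 10, 3].
  S_2 = Σ v_i α_i^2 r_i = 11·12·4 + 5·1·3 + 11·9·6 + 2·10·4 + 10·3·2 = 1277 ≡ 3.
  S = (10, 11, 3) ≠ 0, so r is not a codeword (an error is present).
Step 3: locate the error. For a single error e at position i, S_ℓ = v_i·e·α_i^ℓ, so α_err = S_1/S_0.
  S_0^{−1} = 10^{−1} = 4 (mod 13), so α_err = 11·4 = 44 ≡ 5 = α_1. Error position i = 1.
  Consistency check: S_2/S_1 = 3·6 = 18 ≡ 5 = α_err ✓ (single-error assumption holds).
Step 4: error magnitude e = S_0/v_1 = S_0·∏_{j≠1}(α_1 − α_j) = 10·6 = 60 ≡ 8 (mod 13).
Step 5: correct position 1: c_1 = r_1 − e = 4 − 8 ≡ 9 (mod 13). Hence c = [9, 3, 6, 4, 2].
  Check: interpolating c through the α_i gives m(x) = 8 + 8·x (degree < 2) with m(α_i) = c_i for every i, so c is indeed a codeword.


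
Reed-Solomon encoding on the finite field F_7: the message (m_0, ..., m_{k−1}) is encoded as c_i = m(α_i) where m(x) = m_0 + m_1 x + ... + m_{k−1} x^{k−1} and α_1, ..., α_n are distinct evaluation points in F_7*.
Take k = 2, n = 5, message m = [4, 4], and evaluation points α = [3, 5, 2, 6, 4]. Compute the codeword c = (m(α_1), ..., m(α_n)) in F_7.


c = [2, 3, 5, 0, 6]

Message polynomial: m(x) = 4 + 4·x (mod 7).
For each evaluation point α_i, compute m(α_i) mod 7:
  α_1 = 3: Horner steps 4 → 2, so m(3) = 2.
  α_2 = 5: Horner steps 4 → 3, so m(5) = 3.
  α_3 = 2: Horner steps 4 → 5, so m(2) = 5.
  α_4 = 6: Horner steps 4 → 0, so m(6) = 0.
  α_5 = 4: Horner steps 4 → 6, so m(4) = 6.
Codeword c = [2, 3, 5, 0, 6] ∈ F_7^5.


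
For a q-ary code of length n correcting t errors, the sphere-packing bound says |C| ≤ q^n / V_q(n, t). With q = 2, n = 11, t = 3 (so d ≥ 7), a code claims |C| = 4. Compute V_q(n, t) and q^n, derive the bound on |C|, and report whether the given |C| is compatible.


V_q(n, t) = 232, q^n = 2048, Hamming bound = 8, |C| = 4 ≤ bound (satisfied).

Step 1: Compute V_q(n, t) = Σ_{j=0}^3 C(n, j) (q−1)^j.
  j = 0: C(11,0)·(1)^0 = 1·1 = 1.
  j = 1: C(11,1)·(1)^1 = 11·1 = 11.
  j = 2: C(11,2)·(1)^2 = 55·1 = 55.
  j = 3: C(11,3)·(1)^3 = 165·1 = 165.
  V_q(n, t) = 1 + 11 + 55 + 165 = 232.
Step 2: q^n = 2^11 = 2048.
Step 3: Hamming bound ⌊q^n / V_q(n,t)⌋ = ⌊2048/232⌋ = 8.
Step 4: Compare |C| = 4 to 8: satisfied.
The claimed |C| lies below the Hamming bound.


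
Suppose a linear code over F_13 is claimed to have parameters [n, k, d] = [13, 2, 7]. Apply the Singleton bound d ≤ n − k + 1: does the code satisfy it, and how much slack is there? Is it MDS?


Singleton RHS = n − k + 1 = 12, slack = 5, bound satisfied, not MDS.

Singleton bound: d ≤ n − k + 1.
Here n = 13, k = 2, so n − k + 1 = 12.
Given d = 7, check d ≤ 12: YES.
Slack = (n − k + 1) − d = 5.
The code is NOT MDS (slack = 5 > 0).
Description: the claimed parameters are [13, 2, 7]_13; such a code would be non-MDS.


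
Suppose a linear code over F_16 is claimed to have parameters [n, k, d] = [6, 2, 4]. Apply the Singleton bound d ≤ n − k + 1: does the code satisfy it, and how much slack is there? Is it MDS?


Singleton RHS = n − k + 1 = 5, slack = 1, bound satisfied, not MDS.

Singleton bound: d ≤ n − k + 1.
Here n = 6, k = 2, so n − k + 1 = 5.
Given d = 4, check d ≤ 5: YES.
Slack = (n − k + 1) − d = 1.
The code is NOT MDS (slack = 1 > 0).
Description: the claimed parameters are [6, 2, 4]_16; such a code would be non-MDS.


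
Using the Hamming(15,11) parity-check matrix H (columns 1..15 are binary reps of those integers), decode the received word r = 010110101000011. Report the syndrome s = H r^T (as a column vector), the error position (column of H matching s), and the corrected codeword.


s = (1, 1, 0, 0)^T, error position = 12, corrected codeword c = 010110101001011

Compute s = H r^T mod 2 one row at a time:
  s_1 = 0 + 1 + 0 + 0 + 0 + 0 + 1 + 1 = 3 ≡ 1 (mod 2).
  s_2 = 1 + 1 + 0 + 1 + 0 + 0 + 1 + 1 = 5 ≡ 1 (mod 2).
  s_3 = 1 + 0 + 0 + 1 + 0 + 0 + 1 + 1 = 4 ≡ 0 (mod 2).
  s_4 = 0 + 0 + 1 + 1 + 1 + 0 + 0 + 1 = 4 ≡ 0 (mod 2).
s = (1, 1, 0, 0)^T — this equals column 12 of H (binary 1100), so error is at position 12.
Correct: flip bit 12 of r = 010110101000011 to get c = 010110101001011.


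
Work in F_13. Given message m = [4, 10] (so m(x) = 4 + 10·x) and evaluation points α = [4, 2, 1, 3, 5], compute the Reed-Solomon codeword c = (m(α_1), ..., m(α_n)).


c = [5, 11, 1, 8, 2]

Message polynomial: m(x) = 4 + 10·x (mod 13).
For each evaluation point α_i, compute m(α_i) mod 13:
  α_1 = 4: Horner steps 10 → 5, so m(4) = 5.
  α_2 = 2: Horner steps 10 → 11, so m(2) = 11.
  α_3 = 1: Horner steps 10 → 1, so m(1) = 1.
  α_4 = 3: Horner steps 10 → 8, so m(3) = 8.
  α_5 = 5: Horner steps 10 → 2, so m(5) = 2.
Codeword c = [5, 11, 1, 8, 2] ∈ F_13^5.


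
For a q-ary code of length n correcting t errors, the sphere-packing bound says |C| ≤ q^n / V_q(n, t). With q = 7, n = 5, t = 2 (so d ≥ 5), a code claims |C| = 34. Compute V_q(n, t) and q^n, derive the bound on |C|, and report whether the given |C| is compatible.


V_q(n, t) = 391, q^n = 16807, Hamming bound = 42, |C| = 34 ≤ bound (satisfied).

Step 1: Compute V_q(n, t) = Σ_{j=0}^2 C(n, j) (q−1)^j.
  j = 0: C(5,0)·(6)^0 = 1·1 = 1.
  j = 1: C(5,1)·(6)^1 = 5·6 = 30.
  j = 2: C(5,2)·(6)^2 = 10·36 = 360.
  V_q(n, t) = 1 + 30 + 360 = 391.
Step 2: q^n = 7^5 = 16807.
Step 3: Hamming bound ⌊q^n / V_q(n,t)⌋ = ⌊16807/391⌋ = 42.
Step 4: Compare |C| = 34 to 42: satisfied.
The claimed |C| lies below the Hamming bound.


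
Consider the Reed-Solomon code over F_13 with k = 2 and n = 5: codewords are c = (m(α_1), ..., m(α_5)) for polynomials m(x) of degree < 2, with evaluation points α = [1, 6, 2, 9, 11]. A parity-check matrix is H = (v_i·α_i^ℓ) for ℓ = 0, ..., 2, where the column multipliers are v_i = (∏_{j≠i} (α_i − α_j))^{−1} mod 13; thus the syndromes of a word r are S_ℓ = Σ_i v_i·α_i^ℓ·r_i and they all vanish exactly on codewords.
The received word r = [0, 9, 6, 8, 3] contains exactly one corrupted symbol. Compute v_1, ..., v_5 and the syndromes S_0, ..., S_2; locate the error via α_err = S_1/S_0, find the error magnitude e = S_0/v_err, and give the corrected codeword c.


S = (5, 5, 5), error at position 1, error magnitude e = 11, c = [2, 9, 6, 8, 3].

Step 1: column multipliers v_i = (∏_{j≠i}(α_i − α_j))^{−1} mod 13.
  i = 1 (α = 1): (1−6)(1−2)(1−9)(1−11) = (−5)·(−1)·(−8)·(−10) = 400 ≡ 10, so v_1 = 10^{−1} = 4 (mod 13).
  i = 2 (α = 6): (6−1)(6−2)(6−9)(6−11) = 5·4·(−3)·(−5) = 300 ≡ 1, so v_2 = 1^{−1} = 1 (mod 13).
  i = 3 (α = 2): (2−1)(2−6)(2−9)(2−11) = 1·(−4)·(−7)·(−9) = −252 ≡ 8, so v_3 = 8^{−1} = 5 (mod 13).
  i = 4 (α = 9): (9−1)(9−6)(9−2)(9−11) = 8·3·7·(−2) = −336 ≡ 2, so v_4 = 2^{−1} = 7 (mod 13).
  i = 5 (α = 11): (11−1)(11−6)(11−2)(11−9) = 10·5·9·2 = 900 ≡ 3, so v_5 = 3^{−1} = 9 (mod 13).
  v = [4, 1, 5, 7, 9].
Step 2: syndromes of r = [0, 9, 6, 8, 3] (all sums mod 13).
  S_0 = Σ v_i r_i = 4·0 + 1·9 + 5·6 + 7·8 + 9·3 = 122 ≡ 5.
  S_1 = Σ v_i α_i r_i = 4·1·0 + 1·6·9 + 5·2·6 + 7·9·8 + 9·11·3 = 915 ≡ 5.
  α_i^2 mod 13 = [1, 10, 4, 3, 4].
  S_2 = Σ v_i α_i^2 r_i = 4·1·0 + 1·10·9 + 5·4·6 + 7·3·8 + 9·4·3 = 486 ≡ 5.
  S = (5, 5, 5) ≠ 0, so r is not a codeword (an error is present).
Step 3: locate the error. For a single error e at position i, S_ℓ = v_i·e·α_i^ℓ, so α_err = S_1/S_0.
  S_0^{−1} = 5^{−1} = 8 (mod 13), so α_err = 5·8 = 40 ≡ 1 = α_1. Error position i = 1.
  Consistency check: S_2/S_1 = 5·8 = 40 ≡ 1 = α_err ✓ (single-error assumption holds).
Step 4: error magnitude e = S_0/v_1 = S_0·∏_{j≠1}(α_1 − α_j) = 5·10 = 50 ≡ 11 (mod 13).
Step 5: correct position 1: c_1 = r_1 − e = 0 − 11 ≡ 2 (mod 13). Hence c = [2, 9, 6, 8, 3].
  Check: interpolating c through the α_i gives m(x) = 11 + 4·x (degree < 2) with m(α_i) = c_i for every i, so c is indeed a codeword.


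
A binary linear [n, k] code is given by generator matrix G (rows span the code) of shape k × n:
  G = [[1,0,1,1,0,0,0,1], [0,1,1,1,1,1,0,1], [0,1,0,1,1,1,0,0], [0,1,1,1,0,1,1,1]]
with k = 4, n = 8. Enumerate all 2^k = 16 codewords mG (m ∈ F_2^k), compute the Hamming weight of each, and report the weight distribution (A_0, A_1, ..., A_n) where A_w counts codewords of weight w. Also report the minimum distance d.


Weight distribution: A_0 = 1, A_2 = 3, A_4 = 7, A_6 = 5. Minimum distance d = 2.

Enumerate all 2^4 = 16 messages m ∈ F_2^4.
For each, compute codeword c = mG in F_2^8, then tally its weight.
  m = 0000 → c = 00000000, weight = 0.
  m = 1000 → c = 10110001, weight = 4.
  m = 0100 → c = 01111101, weight = 6.
  m = 1100 → c = 11001100, weight = 4.
  m = 0010 → c = 01011100, weight = 4.
  m = 1010 → c = 11101101, weight = 6.
  m = 0110 → c = 00100001, weight = 2.
  m = 1110 → c = 10010000, weight = 2.
  m = 0001 → c = 01110111, weight = 6.
  m = 1001 → c = 11000110, weight = 4.
  m = 0101 → c = 00001010, weight = 2.
  m = 1101 → c = 10111011, weight = 6.
  m = 0011 → c = 00101011, weight = 4.
  m = 1011 → c = 10011010, weight = 4.
  m = 0111 → c = 01010110, weight = 4.
  m = 1111 → c = 11100111, weight = 6.
Tally weights:
  weight 0: 1 codewords.
  weight 2: 3 codewords.
  weight 4: 7 codewords.
  weight 6: 5 codewords.
Minimum distance d = smallest w > 0 with A_w > 0 = 2.
Sanity: Σ A_w = 16 = 2^4 = 16 ✓.


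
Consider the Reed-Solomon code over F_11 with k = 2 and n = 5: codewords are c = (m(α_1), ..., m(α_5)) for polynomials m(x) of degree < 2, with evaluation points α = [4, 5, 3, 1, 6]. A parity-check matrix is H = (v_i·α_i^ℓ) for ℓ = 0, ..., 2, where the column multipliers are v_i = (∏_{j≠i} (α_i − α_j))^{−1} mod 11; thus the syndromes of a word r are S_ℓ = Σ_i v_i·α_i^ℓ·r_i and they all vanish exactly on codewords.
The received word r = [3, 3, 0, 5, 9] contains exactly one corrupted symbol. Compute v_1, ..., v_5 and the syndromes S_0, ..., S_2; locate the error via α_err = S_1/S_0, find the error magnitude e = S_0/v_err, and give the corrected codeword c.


S = (10, 6, 8), error at position 2, error magnitude e = 8, c = [3, 6, 0, 5, 9].

Step 1: column multipliers v_i = (∏_{j≠i}(α_i − α_j))^{−1} mod 11.
  i = 1 (α = 4): (4−5)(4−3)(4−1)(4−6) = (−1)·1·3·(−2) = 6 ≡ 6, so v_1 = 6^{−1} = 2 (mod 11).
  i = 2 (α = 5): (5−4)(5−3)(5−1)(5−6) = 1·2·4·(−1) = −8 ≡ 3, so v_2 = 3^{−1} = 4 (mod 11).
  i = 3 (α = 3): (3−4)(3−5)(3−1)(3−6) = (−1)·(−2)·2·(−3) = −12 ≡ 10, so v_3 = 10^{−1} = 10 (mod 11).
  i = 4 (α = 1): (1−4)(1−5)(1−3)(1−6) = (−3)·(−4)·(−2)·(−5) = 120 ≡ 10, so v_4 = 10^{−1} = 10 (mod 11).
  i = 5 (α = 6): (6−4)(6−5)(6−3)(6−1) = 2·1·3·5 = 30 ≡ 8, so v_5 = 8^{−1} = 7 (mod 11).
  v = [2, 4, 10, 10, 7].
Step 2: syndromes of r = [3, 3, 0, 5, 9] (all sums mod 11).
  S_0 = Σ v_i r_i = 2·3 + 4·3 + 10·0 + 10·5 + 7·9 = 131 ≡ 10.
  S_1 = Σ v_i α_i r_i = 2·4·3 + 4·5·3 + 10·3·0 + 10·1·5 + 7·6·9 = 512 ≡ 6.
  α_i^2 mod 11 = [5, 3, 9, 1, 3].
  S_2 = Σ v_i α_i^2 r_i = 2·5·3 + 4·3·3 + 10·9·0 + 10·1·5 + 7·3·9 = 305 ≡ 8.
  S = (10, 6, 8) ≠ 0, so r is not a codeword (an error is present).
Step 3: locate the error. For a single error e at position i, S_ℓ = v_i·e·α_i^ℓ, so α_err = S_1/S_0.
  S_0^{−1} = 10^{−1} = 10 (mod 11), so α_err = 6·10 = 60 ≡ 5 = α_2. Error position i = 2.
  Consistency check: S_2/S_1 = 8·2 = 16 ≡ 5 = α_err ✓ (single-error assumption holds).
Step 4: error magnitude e = S_0/v_2 = S_0·∏_{j≠2}(α_2 − α_j) = 10·3 = 30 ≡ 8 (mod 11).
Step 5: correct position 2: c_2 = r_2 − e = 3 − 8 ≡ 6 (mod 11). Hence c = [3, 6, 0, 5, 9].
  Check: interpolating c through the α_i gives m(x) = 2 + 3·x (degree < 2) with m(α_i) = c_i for every i, so c is indeed a codeword.


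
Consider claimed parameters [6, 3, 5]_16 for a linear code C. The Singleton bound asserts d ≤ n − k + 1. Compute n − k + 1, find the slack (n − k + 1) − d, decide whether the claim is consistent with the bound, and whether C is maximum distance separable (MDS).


Singleton RHS = n − k + 1 = 4, slack = -1, bound violated (no such code; not MDS).

Singleton bound: d ≤ n − k + 1.
Here n = 6, k = 3, so n − k + 1 = 4.
Given d = 5, check d ≤ 4: NO.
Slack = (n − k + 1) − d = -1.
The slack is negative: d = 5 exceeds n − k + 1 = 4 by 1, so the Singleton bound is violated and no linear [6, 3, 5]_16 code can exist. In particular it is not MDS (MDS requires d = n − k + 1 exactly).
Description: the claimed parameters are [6, 3, 5]_16; such a code would be impossible (violates the Singleton bound).


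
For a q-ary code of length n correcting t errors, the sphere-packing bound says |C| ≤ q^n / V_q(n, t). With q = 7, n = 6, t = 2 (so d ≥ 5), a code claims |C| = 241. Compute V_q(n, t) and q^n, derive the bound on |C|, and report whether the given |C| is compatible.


V_q(n, t) = 577, q^n = 117649, Hamming bound = 203, |C| = 241 > bound (violated).

Step 1: Compute V_q(n, t) = Σ_{j=0}^2 C(n, j) (q−1)^j.
  j = 0: C(6,0)·(6)^0 = 1·1 = 1.
  j = 1: C(6,1)·(6)^1 = 6·6 = 36.
  j = 2: C(6,2)·(6)^2 = 15·36 = 540.
  V_q(n, t) = 1 + 36 + 540 = 577.
Step 2: q^n = 7^6 = 117649.
Step 3: Hamming bound ⌊q^n / V_q(n,t)⌋ = ⌊117649/577⌋ = 203.
Step 4: Compare |C| = 241 to 203: violated.
The claimed |C| lies above the Hamming bound, so no 7-ary code of length 6 with d ≥ 5 can have 241 codewords.


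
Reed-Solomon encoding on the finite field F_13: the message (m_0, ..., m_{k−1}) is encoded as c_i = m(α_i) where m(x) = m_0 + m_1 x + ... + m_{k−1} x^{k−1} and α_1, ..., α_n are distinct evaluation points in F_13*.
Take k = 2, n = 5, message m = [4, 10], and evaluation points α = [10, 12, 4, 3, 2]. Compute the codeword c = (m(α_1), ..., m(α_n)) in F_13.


c = [0, 7, 5, 8, 11]

Message polynomial: m(x) = 4 + 10·x (mod 13).
For each evaluation point α_i, compute m(α_i) mod 13:
  α_1 = 10: Horner steps 10 → 0, so m(10) = 0.
  α_2 = 12: Horner steps 10 → 7, so m(12) = 7.
  α_3 = 4: Horner steps 10 → 5, so m(4) = 5.
  α_4 = 3: Horner steps 10 → 8, so m(3) = 8.
  α_5 = 2: Horner steps 10 → 11, so m(2) = 11.
Codeword c = [0, 7, 5, 8, 11] ∈ F_13^5.
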